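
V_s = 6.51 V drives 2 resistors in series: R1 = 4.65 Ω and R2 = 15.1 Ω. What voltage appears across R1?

Total series resistance ΣR = 4.65 + 15.1 = 19.75 Ω.
V = V_s · R/ΣR = 6.51 × 0.2354 = 1.533 V.

V ≈ 1.53 V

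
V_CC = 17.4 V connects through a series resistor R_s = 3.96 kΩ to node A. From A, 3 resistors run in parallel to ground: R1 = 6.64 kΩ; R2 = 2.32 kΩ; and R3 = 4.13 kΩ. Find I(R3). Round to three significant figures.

I ≈ 0.988 mA

Combine the parallel branches: R_p = (1/6.64 + 1/2.32 + 1/4.13)⁻¹ = 1.214 kΩ.
V_A by voltage divider: V_A = 17.4 × 1.214/(3.96 + 1.214) = 4.082 V.
Branch current I = V_A/R3 = 4.082/4.13 = 0.9885 mA.
(Equivalently: I_total = 3.363 mA, then current-divider fraction G_k/ΣG = 0.2939.)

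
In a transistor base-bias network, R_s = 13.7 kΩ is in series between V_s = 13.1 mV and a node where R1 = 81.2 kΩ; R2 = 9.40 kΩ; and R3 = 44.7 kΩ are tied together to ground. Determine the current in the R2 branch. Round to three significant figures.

I ≈ 0.475 µA

Equivalent of the parallel group: R_p = 7.089 kΩ.
Node voltage V_A = V_s · R_p/(R_s + R_p) = 13.1 × 0.3410 = 4.467 mV.
I(R2) = V_A / R2 = 4.467/9.40 = 0.4752 µA.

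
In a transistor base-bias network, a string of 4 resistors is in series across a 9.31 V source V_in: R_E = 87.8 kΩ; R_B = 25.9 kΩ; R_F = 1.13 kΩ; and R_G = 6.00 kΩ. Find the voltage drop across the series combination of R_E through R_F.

Series total: ΣR = 87.8 + 25.9 + 1.13 + 6.00 = 120.8 kΩ.
R_{R_E..R_F} = 87.8 + 25.9 + 1.13 = 114.8 kΩ.
Voltage divider: V = V_in · (114.8 / 120.8) = 9.31 × 0.9503 = 8.848 V.

V ≈ 8.85 V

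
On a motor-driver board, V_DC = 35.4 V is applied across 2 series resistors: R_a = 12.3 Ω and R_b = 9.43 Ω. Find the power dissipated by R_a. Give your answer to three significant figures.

P ≈ 32.6 W

ΣR = 21.73 Ω → I = 35.4/21.73 = 1.629 A.
V(R_a) = I·R = 20.04 V; P = V·I = 20.04 × 1.629 = 32.64 W.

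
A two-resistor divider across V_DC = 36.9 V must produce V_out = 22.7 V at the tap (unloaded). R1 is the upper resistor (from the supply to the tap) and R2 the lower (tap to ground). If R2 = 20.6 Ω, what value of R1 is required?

R1 ≈ 12.9 Ω

The divider ratio is R2/(R1+R2) = 22.7/36.9 = 0.6152.
Rearranging, R1 = R2·(1−k)/k = 20.6 × 0.6256 = 12.89 Ω.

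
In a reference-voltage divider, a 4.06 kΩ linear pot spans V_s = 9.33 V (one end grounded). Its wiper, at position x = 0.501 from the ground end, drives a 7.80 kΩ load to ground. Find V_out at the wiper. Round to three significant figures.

V_out ≈ 4.14 V

The pot divides into 2.026 kΩ above the wiper and 2.034 kΩ below.
Lower segment in parallel with the load: 2.034 ‖ 7.80 = 1.613 kΩ.
Loaded-divider output: V_out = 9.33 × 0.4433 = 4.136 V.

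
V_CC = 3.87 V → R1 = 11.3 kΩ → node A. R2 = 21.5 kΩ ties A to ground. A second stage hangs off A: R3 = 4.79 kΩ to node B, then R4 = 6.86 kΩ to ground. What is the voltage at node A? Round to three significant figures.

V_A ≈ 1.55 V

Node A sees R2 in parallel with the series input of stage 2, R3 + R4 = 11.65 kΩ.
Effective lower resistance at A: R2 ‖ 11.65 = 7.556 kΩ.
First divider: V_A = V_CC · 7.556/(11.3 + 7.556) = 1.551 V.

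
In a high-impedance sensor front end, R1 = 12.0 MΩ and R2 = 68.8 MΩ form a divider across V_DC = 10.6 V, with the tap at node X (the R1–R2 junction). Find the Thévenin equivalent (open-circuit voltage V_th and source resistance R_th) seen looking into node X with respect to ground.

Open-circuit (no load on X): V_th = V_DC · R2/(R1 + R2) = 10.6 × 68.8/(12.00 + 68.8) = 9.026 V.
With V_DC suppressed (replaced by a short), R_th = R1 ‖ R2 = (12.00 × 68.8)/(12.00 + 68.8) = 10.22 MΩ.

V_th ≈ 9.03 V, R_th ≈ 10.2 MΩ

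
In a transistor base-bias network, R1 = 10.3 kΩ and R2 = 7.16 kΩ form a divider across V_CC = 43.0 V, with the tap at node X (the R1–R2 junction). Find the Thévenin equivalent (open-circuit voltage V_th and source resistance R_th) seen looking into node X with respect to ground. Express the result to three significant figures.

Open-circuit (no load on X): V_th = V_CC · R2/(R1 + R2) = 43.0 × 7.16/(10.30 + 7.16) = 17.63 V.
With V_CC suppressed (replaced by a short), R_th = R1 ‖ R2 = (10.30 × 7.16)/(10.30 + 7.16) = 4.224 kΩ.

V_th ≈ 17.6 V, R_th ≈ 4.22 kΩ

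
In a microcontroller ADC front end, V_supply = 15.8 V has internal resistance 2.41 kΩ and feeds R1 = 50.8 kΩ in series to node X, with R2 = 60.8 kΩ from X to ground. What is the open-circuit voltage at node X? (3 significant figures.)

V_th ≈ 8.43 V

R1' = 2.41 + 50.8 = 53.21 kΩ (source resistance + R1).
With X open, the divider is unloaded: V_th = 15.8 × 60.8/114.0 = 8.426 V.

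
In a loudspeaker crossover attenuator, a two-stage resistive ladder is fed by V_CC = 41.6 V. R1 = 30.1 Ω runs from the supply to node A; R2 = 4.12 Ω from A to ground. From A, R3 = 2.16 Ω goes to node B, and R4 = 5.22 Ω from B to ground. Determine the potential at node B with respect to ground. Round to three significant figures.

The second stage (R3 + R4 = 7.380 Ω) loads node A in parallel with R2.
Effective lower resistance at A: R2 ‖ 7.380 = 2.644 Ω.
So V_A = 41.6 × 0.08075 = 3.359 V.
Stage 2 is unloaded, so V_B = V_A · R4/(R3+R4) = 3.359 × 5.22/7.380 = 2.376 V.

V_B ≈ 2.38 V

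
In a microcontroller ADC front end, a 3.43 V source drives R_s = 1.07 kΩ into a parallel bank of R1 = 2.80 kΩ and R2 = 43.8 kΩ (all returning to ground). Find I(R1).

Parallel bank: R_p = 1/(1/2.80 + 1/43.8) = 2.632 kΩ.
V_A = 3.43 × 2.632/3.702 = 2.439 V.
Branch current I = V_A/R1 = 2.439/2.80 = 0.8709 mA.

I ≈ 0.871 mA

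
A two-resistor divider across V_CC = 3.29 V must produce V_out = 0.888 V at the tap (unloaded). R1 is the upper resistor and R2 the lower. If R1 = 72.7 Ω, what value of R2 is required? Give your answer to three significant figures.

V_out/V_CC = R2/(R1+R2) = 0.2699.
So R2 = R1 · V_out/(V_CC − V_out) = 72.7 × 0.888/(3.29 − 0.888) = 72.7 × 0.3697 = 26.88 Ω.

R2 ≈ 26.9 Ω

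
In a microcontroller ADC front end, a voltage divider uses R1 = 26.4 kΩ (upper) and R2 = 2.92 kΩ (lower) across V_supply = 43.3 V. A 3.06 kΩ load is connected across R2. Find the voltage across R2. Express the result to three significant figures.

V_out ≈ 2.32 V

First combine the lower leg with the load: R2 ‖ R_L = 1.494 kΩ.
Then V_out = V_supply · R2'/(R1 + R2') = 43.3 × 1.494/27.89 = 2.319 V.
(Unloaded it would be 4.31 V; the load pulls it down.)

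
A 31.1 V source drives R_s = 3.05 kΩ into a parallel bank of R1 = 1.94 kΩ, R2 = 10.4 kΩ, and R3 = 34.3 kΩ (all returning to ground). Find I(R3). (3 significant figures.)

Equivalent of the parallel group: R_p = 1.561 kΩ.
V_A = 31.1 × 1.561/4.611 = 10.53 V.
I(R3) = V_A / R3 = 10.53/34.3 = 0.3069 mA.
(Equivalently: I_total = 6.745 mA, then current-divider fraction G_k/ΣG = 0.04550.)

I ≈ 0.307 mA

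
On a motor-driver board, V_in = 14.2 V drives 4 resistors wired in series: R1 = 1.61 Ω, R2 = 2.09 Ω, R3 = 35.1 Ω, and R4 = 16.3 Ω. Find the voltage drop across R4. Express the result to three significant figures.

V ≈ 4.20 V

Series total: ΣR = 1.61 + 2.09 + 35.1 + 16.3 = 55.10 Ω.
By the voltage-divider rule, V = 14.2 × 16.30/55.10 = 4.201 V.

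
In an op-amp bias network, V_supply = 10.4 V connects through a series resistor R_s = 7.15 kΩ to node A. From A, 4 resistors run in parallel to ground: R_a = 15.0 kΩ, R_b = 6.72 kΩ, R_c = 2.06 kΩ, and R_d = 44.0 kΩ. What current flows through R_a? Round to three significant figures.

Parallel bank: R_p = 1/(1/15.0 + 1/6.72 + 1/2.06 + 1/44.0) = 1.382 kΩ.
V_A = 10.4 × 1.382/8.532 = 1.684 V.
Branch current I = V_A/R_a = 1.684/15.0 = 0.1123 mA.

I ≈ 0.112 mA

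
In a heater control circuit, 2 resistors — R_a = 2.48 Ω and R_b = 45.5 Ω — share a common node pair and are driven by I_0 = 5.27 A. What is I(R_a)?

I ≈ 5.00 A

Two-branch current divider: I_k = I_0 · R_other/(R_1 + R_2).
I(R_a) = 5.27 × 45.5/(2.48 + 45.5) = 5.27 × 0.9483 = 4.998 A.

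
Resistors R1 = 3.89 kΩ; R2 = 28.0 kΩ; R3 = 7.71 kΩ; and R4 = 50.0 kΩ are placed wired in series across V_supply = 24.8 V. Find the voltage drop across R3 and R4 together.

Series total: ΣR = 3.89 + 28.0 + 7.71 + 50.0 = 89.60 kΩ.
R_{R3..R4} = 7.71 + 50.0 = 57.71 kΩ.
V = V_supply · R/ΣR = 24.8 × 0.6441 = 15.97 V.

V ≈ 16.0 V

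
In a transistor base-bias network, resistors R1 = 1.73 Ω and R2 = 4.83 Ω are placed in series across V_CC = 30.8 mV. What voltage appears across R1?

V ≈ 8.12 mV

Series total: ΣR = 1.73 + 4.83 = 6.560 Ω.
V = V_CC · R/ΣR = 30.8 × 0.2637 = 8.123 mV.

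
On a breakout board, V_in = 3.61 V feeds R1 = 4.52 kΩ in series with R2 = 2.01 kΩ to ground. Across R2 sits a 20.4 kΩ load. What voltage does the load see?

V_out ≈ 1.04 V

The load sits in parallel with R2, giving an effective lower resistance R2' = R2·R_L/(R2+R_L) = 1.830 kΩ.
Now apply the divider: V_out = 3.61 × 0.2882 = 1.040 V.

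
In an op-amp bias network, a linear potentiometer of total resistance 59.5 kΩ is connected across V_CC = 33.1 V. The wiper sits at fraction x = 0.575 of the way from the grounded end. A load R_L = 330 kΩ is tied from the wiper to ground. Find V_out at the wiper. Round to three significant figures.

V_out ≈ 18.2 V

Split the track: R_lower = x·R_p = 34.21 kΩ, R_upper = (1−x)·R_p = 25.29 kΩ.
(x·R_p) ‖ R_L = 31.00 kΩ.
Loaded-divider output: V_out = 33.1 × 0.5507 = 18.23 V.
(Unloaded: V_out = x·V_CC = 19.0 V.)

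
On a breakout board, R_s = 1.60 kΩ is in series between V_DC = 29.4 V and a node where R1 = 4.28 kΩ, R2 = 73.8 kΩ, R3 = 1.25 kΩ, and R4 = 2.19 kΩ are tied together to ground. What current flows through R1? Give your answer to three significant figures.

Parallel bank: R_p = 1/(1/4.28 + 1/73.8 + 1/1.25 + 1/2.19) = 0.6650 kΩ.
Node voltage V_A = V_DC · R_p/(R_s + R_p) = 29.4 × 0.2936 = 8.632 V.
I(R1) = V_A / R1 = 8.632/4.28 = 2.017 mA.

I ≈ 2.02 mA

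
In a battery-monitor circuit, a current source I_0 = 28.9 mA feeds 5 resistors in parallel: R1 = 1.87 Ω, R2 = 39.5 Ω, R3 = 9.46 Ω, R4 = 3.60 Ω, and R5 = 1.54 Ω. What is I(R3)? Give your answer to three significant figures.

I ≈ 1.92 mA

Conductances: ΣG = 1/1.87 + 1/39.5 + 1/9.46 + 1/3.60 + 1/1.54 = 1.593 (1/Ω).
R3 takes the fraction G_k/ΣG = 0.1057/1.593 = 0.06636, so I = 28.9 × 0.06636 = 1.918 mA.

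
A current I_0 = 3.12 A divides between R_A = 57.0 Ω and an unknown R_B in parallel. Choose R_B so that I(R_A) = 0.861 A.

R_B ≈ 21.7 Ω

In a two-way split, I_A/I_0 = R_B/(R_A + R_B).
With f = 0.2760, R_B = R_A · f/(1−f) = 57.0 × 0.3811 = 21.73 Ω.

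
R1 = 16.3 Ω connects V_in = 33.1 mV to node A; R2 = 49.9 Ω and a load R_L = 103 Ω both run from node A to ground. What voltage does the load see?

V_out ≈ 22.3 mV

First combine the lower leg with the load: R2 ‖ R_L = 33.61 Ω.
Then V_out = V_in · R2'/(R1 + R2') = 33.1 × 33.61/49.91 = 22.29 mV.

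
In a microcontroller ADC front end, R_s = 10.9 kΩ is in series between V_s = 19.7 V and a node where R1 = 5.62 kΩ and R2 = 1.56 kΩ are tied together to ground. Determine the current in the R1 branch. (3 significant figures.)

I ≈ 0.353 mA

Combine the parallel branches: R_p = (1/5.62 + 1/1.56)⁻¹ = 1.221 kΩ.
V_A by voltage divider: V_A = 19.7 × 1.221/(10.9 + 1.221) = 1.985 V.
Branch current I = V_A/R1 = 1.985/5.62 = 0.3531 mA.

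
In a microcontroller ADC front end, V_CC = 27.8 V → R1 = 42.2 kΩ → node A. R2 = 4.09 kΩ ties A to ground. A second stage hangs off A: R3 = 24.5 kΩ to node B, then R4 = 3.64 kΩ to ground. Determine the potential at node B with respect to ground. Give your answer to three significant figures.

V_B ≈ 0.281 V

The second stage (R3 + R4 = 28.14 kΩ) loads node A in parallel with R2.
Effective lower resistance at A: R2 ‖ 28.14 = 3.571 kΩ.
So V_A = 27.8 × 0.07802 = 2.169 V.
V_B = V_A × 0.1294 = 0.2806 V.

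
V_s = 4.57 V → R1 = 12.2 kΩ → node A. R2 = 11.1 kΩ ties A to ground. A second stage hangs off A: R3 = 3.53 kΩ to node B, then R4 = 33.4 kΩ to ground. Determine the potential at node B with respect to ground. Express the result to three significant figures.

V_B ≈ 1.70 V

Node A sees R2 in parallel with the series input of stage 2, R3 + R4 = 36.93 kΩ.
R2 ‖ (R3+R4) = 8.535 kΩ.
V_A = 4.57 × 8.535/(12.2 + 8.535) = 1.881 V.
V_B = V_A × 0.9044 = 1.701 V.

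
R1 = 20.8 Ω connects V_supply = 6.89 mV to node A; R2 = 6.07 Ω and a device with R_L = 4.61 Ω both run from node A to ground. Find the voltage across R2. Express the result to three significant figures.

R2 ‖ R_L = (6.07 × 4.61)/(6.07 + 4.61) = 2.620 Ω.
Now apply the divider: V_out = 6.89 × 0.1119 = 0.7708 mV.

V_out ≈ 0.771 mV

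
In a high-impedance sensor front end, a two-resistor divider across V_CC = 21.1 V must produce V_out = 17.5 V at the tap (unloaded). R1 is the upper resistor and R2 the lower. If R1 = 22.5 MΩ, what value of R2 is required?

V_out/V_CC = R2/(R1+R2) = 0.8294.
Rearranging, R2 = R1·k/(1−k) = 22.5 × 4.861 = 109.4 MΩ.

R2 ≈ 109 MΩ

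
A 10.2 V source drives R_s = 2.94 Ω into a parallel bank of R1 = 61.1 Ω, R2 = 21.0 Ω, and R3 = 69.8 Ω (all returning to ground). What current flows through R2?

I ≈ 0.395 A

Parallel bank: R_p = 1/(1/61.1 + 1/21.0 + 1/69.8) = 12.77 Ω.
Node voltage V_A = V_in · R_p/(R_s + R_p) = 10.2 × 0.8129 = 8.291 V.
I(R2) = V_A / R2 = 8.291/21.0 = 0.3948 A.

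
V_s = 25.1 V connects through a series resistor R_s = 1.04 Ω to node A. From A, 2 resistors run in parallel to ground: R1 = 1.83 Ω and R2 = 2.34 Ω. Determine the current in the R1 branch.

I ≈ 6.81 A

Parallel bank: R_p = 1/(1/1.83 + 1/2.34) = 1.027 Ω.
V_A by voltage divider: V_A = 25.1 × 1.027/(1.04 + 1.027) = 12.47 V.
I(R1) = V_A / R1 = 12.47/1.83 = 6.814 A.
(Equivalently: I_total = 12.14 A, then current-divider fraction G_k/ΣG = 0.5612.)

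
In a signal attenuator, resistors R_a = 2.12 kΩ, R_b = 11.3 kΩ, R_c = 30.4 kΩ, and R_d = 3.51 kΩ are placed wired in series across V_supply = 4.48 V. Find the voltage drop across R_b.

ΣR = 2.12 + 11.3 + 30.4 + 3.51 = 47.33 kΩ.
By the voltage-divider rule, V = 4.48 × 11.30/47.33 = 1.070 V.

V ≈ 1.07 V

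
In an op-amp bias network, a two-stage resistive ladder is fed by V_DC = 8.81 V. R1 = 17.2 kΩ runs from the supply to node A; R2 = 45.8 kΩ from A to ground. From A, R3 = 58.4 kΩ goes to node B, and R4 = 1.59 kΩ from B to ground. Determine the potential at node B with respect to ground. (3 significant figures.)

Node A sees R2 in parallel with the series input of stage 2, R3 + R4 = 59.99 kΩ.
R2 ‖ (R3+R4) = 25.97 kΩ.
So V_A = 8.81 × 0.6016 = 5.300 V.
V_B = V_A × 0.02650 = 0.1405 V.

V_B ≈ 0.140 V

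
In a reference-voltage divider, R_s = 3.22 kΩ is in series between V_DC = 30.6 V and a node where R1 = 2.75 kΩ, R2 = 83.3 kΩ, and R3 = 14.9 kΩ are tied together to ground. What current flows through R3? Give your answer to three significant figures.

I ≈ 0.847 mA

Equivalent of the parallel group: R_p = 2.259 kΩ.
Node voltage V_A = V_DC · R_p/(R_s + R_p) = 30.6 × 0.4123 = 12.62 V.
I(R3) = V_A / R3 = 12.62/14.9 = 0.8466 mA.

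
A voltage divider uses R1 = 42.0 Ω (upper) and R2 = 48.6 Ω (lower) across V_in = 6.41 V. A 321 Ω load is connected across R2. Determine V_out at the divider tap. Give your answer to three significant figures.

V_out ≈ 3.21 V

First combine the lower leg with the load: R2 ‖ R_L = 42.21 Ω.
Now apply the divider: V_out = 6.41 × 0.5012 = 3.213 V.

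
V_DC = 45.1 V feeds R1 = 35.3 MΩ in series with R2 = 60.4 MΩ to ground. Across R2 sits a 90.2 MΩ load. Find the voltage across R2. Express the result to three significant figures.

V_out ≈ 22.8 V

The load sits in parallel with R2, giving an effective lower resistance R2' = R2·R_L/(R2+R_L) = 36.18 MΩ.
Then V_out = V_DC · R2'/(R1 + R2') = 45.1 × 36.18/71.48 = 22.83 V.
(Unloaded it would be 28.5 V; the load pulls it down.)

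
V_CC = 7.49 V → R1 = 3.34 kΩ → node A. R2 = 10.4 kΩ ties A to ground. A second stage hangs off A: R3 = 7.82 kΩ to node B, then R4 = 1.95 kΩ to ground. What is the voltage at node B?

The second stage (R3 + R4 = 9.770 kΩ) loads node A in parallel with R2.
Effective lower resistance at A: R2 ‖ 9.770 = 5.038 kΩ.
V_A = 7.49 × 5.038/(3.34 + 5.038) = 4.504 V.
V_B = V_A × 0.1996 = 0.8989 V.

V_B ≈ 0.899 V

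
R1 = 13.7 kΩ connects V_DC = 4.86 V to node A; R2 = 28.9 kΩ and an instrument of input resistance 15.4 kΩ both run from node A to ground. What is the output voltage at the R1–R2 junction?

V_out ≈ 2.06 V

First combine the lower leg with the load: R2 ‖ R_L = 10.05 kΩ.
Then V_out = V_DC · R2'/(R1 + R2') = 4.86 × 10.05/23.75 = 2.056 V.
(Unloaded it would be 3.30 V; the load pulls it down.)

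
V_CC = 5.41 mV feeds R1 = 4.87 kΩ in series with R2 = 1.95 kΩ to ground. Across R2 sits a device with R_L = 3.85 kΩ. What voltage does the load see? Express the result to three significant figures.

The load sits in parallel with R2, giving an effective lower resistance R2' = R2·R_L/(R2+R_L) = 1.294 kΩ.
Voltage divider with the loaded lower leg: V_out = 5.41 × 1.294/(4.87 + 1.294) = 5.41 × 0.2100 = 1.136 mV.
(Unloaded it would be 1.55 mV; the load pulls it down.)

V_out ≈ 1.14 mV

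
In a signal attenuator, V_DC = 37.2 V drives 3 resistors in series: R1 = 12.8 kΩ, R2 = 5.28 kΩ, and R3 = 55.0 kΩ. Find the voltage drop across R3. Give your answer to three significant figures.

V ≈ 28.0 V

ΣR = 12.8 + 5.28 + 55.0 = 73.08 kΩ.
Voltage divider: V = V_DC · (55.00 / 73.08) = 37.2 × 0.7526 = 28.00 V.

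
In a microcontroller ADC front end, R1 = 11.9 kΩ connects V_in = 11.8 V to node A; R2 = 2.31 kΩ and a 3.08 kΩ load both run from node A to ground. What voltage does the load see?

V_out ≈ 1.18 V

R2 ‖ R_L = (2.31 × 3.08)/(2.31 + 3.08) = 1.320 kΩ.
Voltage divider with the loaded lower leg: V_out = 11.8 × 1.320/(11.9 + 1.320) = 11.8 × 0.09985 = 1.178 V.
(Unloaded it would be 1.92 V; the load pulls it down.)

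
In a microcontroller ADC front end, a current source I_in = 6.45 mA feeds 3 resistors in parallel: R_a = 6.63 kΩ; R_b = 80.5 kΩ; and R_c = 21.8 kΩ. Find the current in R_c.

I ≈ 1.41 mA

Total conductance ΣG = 1/6.63 + 1/80.5 + 1/21.8 = 0.2091 (units of 1/kΩ).
R_c takes the fraction G_k/ΣG = 0.04587/0.2091 = 0.2194, so I = 6.45 × 0.2194 = 1.415 mA.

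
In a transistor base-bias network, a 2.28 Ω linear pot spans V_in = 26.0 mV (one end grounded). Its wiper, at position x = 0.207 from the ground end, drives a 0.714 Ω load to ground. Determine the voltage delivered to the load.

V_out ≈ 3.53 mV

Lower segment x·R_p = 0.4720 Ω; upper segment (1−x)·R_p = 1.808 Ω.
(x·R_p) ‖ R_L = 0.2841 Ω.
Loaded-divider output: V_out = 26.0 × 0.1358 = 3.531 mV.
(Unloaded: V_out = x·V_in = 5.38 mV.)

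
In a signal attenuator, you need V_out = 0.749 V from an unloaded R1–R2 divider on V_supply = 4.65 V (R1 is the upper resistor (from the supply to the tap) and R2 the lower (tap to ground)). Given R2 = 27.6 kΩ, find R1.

R1 ≈ 144 kΩ

V_out/V_supply = R2/(R1+R2) = 0.1611.
R1 = R2·(1/k − 1) = 27.6 × 5.208 = 143.7 kΩ.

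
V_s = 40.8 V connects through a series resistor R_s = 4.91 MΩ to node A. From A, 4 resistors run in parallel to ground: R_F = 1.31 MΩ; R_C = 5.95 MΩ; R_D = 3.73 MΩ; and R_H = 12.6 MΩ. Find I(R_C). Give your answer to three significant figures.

Parallel bank: R_p = 1/(1/1.31 + 1/5.95 + 1/3.73 + 1/12.6) = 0.7819 MΩ.
V_A by voltage divider: V_A = 40.8 × 0.7819/(4.91 + 0.7819) = 5.605 V.
I(R_C) = V_A / R_C = 5.605/5.95 = 0.9420 µA.

I ≈ 0.942 µA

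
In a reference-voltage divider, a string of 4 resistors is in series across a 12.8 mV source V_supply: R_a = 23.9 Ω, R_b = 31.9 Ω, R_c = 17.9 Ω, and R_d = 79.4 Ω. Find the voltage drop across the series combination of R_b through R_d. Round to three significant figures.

V ≈ 10.8 mV

Total series resistance ΣR = 23.9 + 31.9 + 17.9 + 79.4 = 153.1 Ω.
R_{R_b..R_d} = 31.9 + 17.9 + 79.4 = 129.2 Ω.
By the voltage-divider rule, V = 12.8 × 129.2/153.1 = 10.80 mV.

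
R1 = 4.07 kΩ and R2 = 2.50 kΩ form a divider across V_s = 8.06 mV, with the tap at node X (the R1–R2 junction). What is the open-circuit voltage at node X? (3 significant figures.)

V_th ≈ 3.07 mV

Open-circuit (no load on X): V_th = V_s · R2/(R1 + R2) = 8.06 × 2.50/(4.070 + 2.50) = 3.067 mV.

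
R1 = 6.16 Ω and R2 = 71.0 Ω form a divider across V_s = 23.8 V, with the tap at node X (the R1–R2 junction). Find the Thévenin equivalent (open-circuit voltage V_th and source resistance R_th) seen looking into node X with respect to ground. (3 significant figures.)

V_th ≈ 21.9 V, R_th ≈ 5.67 Ω

Open-circuit (no load on X): V_th = V_s · R2/(R1 + R2) = 23.8 × 71.0/(6.160 + 71.0) = 21.90 V.
Looking into X with the source shorted: R_th = R1·R2/(R1+R2) = 6.160 × 71.0/77.16 = 5.668 Ω.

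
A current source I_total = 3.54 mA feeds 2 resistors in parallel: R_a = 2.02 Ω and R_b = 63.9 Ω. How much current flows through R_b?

I ≈ 0.108 mA

For two parallel branches, I_k = I_total · (other R)/(sum of R).
So I = 3.54 × 2.02/65.92 = 0.1085 mA.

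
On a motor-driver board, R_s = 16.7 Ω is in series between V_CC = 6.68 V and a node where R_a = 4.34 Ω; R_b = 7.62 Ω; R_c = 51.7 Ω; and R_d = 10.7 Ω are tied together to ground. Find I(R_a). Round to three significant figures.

I ≈ 0.172 A

Parallel bank: R_p = 1/(1/4.34 + 1/7.62 + 1/51.7 + 1/10.7) = 2.108 Ω.
Node voltage V_A = V_CC · R_p/(R_s + R_p) = 6.68 × 0.1121 = 0.7486 V.
I(R_a) = V_A / R_a = 0.7486/4.34 = 0.1725 A.
(Equivalently: I_total = 0.3552 A, then current-divider fraction G_k/ΣG = 0.4856.)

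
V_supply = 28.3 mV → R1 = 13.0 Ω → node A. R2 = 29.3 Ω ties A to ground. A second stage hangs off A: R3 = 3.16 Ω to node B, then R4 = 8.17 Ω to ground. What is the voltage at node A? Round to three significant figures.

V_A ≈ 10.9 mV

The second stage (R3 + R4 = 11.33 Ω) loads node A in parallel with R2.
Effective lower resistance at A: R2 ‖ 11.33 = 8.171 Ω.
First divider: V_A = V_supply · 8.171/(13.0 + 8.171) = 10.92 mV.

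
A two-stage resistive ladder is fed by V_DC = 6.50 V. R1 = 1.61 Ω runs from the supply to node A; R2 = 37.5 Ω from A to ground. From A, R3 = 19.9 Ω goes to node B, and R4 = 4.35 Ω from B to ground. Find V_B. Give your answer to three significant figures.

Node A sees R2 in parallel with the series input of stage 2, R3 + R4 = 24.25 Ω.
Effective lower resistance at A: R2 ‖ 24.25 = 14.73 Ω.
First divider: V_A = V_DC · 14.73/(1.61 + 14.73) = 5.859 V.
Then the unloaded second divider: V_B = V_A × R4/(R3+R4) = 5.859 × 0.1794 = 1.051 V.

V_B ≈ 1.05 V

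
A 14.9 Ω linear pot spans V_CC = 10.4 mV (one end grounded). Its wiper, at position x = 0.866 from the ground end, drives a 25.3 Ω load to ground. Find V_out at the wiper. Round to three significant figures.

V_out ≈ 8.43 mV

The pot divides into 1.997 Ω above the wiper and 12.90 Ω below.
Lower segment in parallel with the load: 12.90 ‖ 25.3 = 8.545 Ω.
Loaded-divider output: V_out = 10.4 × 0.8106 = 8.430 mV.
(Unloaded: V_out = x·V_CC = 9.01 mV.)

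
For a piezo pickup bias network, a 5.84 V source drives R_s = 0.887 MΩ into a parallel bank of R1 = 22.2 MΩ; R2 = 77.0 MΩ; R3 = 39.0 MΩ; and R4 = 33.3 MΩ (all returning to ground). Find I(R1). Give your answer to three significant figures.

I ≈ 0.239 µA

Equivalent of the parallel group: R_p = 8.795 MΩ.
V_A by voltage divider: V_A = 5.84 × 8.795/(0.887 + 8.795) = 5.305 V.
Branch current I = V_A/R1 = 5.305/22.2 = 0.2390 µA.
(Check via current divider: I_total = 0.6032 µA; share G_k/ΣG = 0.3962 → same result.)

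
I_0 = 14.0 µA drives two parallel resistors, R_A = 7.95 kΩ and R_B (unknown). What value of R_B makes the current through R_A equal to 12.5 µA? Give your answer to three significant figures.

R_B ≈ 66.3 kΩ

In a two-way split, I_A/I_0 = R_B/(R_A + R_B).
12.5/14.0 = R_B/(R_A + R_B) → R_B = R_A · (0.8929)/(1 − 0.8929) = 7.95 × 8.333 = 66.25 kΩ.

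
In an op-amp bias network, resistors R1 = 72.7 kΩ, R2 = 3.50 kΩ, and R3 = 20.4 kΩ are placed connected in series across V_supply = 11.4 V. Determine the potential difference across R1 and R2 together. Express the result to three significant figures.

Total series resistance ΣR = 72.7 + 3.50 + 20.4 = 96.60 kΩ.
R_{R1..R2} = 72.7 + 3.50 = 76.20 kΩ.
Voltage divider: V = V_supply · (76.20 / 96.60) = 11.4 × 0.7888 = 8.993 V.

V ≈ 8.99 V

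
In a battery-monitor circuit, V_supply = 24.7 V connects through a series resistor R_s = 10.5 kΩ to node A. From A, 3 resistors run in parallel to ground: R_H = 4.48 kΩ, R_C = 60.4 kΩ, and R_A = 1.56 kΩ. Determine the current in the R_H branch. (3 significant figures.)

Combine the parallel branches: R_p = (1/4.48 + 1/60.4 + 1/1.56)⁻¹ = 1.135 kΩ.
V_A = 24.7 × 1.135/11.64 = 2.410 V.
Branch current I = V_A/R_H = 2.410/4.48 = 0.5380 mA.

I ≈ 0.538 mA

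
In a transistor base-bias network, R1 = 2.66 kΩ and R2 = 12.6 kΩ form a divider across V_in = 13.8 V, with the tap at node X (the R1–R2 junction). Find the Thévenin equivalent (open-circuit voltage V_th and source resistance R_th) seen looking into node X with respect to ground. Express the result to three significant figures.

V_th is the unloaded tap voltage: V_in · R2/(R1+R2) = 13.8 × 0.8257 = 11.39 V.
Zeroing V_in shorts the top of R1 to ground, so R_th = R1 ‖ R2 = 2.196 kΩ.

V_th ≈ 11.4 V, R_th ≈ 2.20 kΩ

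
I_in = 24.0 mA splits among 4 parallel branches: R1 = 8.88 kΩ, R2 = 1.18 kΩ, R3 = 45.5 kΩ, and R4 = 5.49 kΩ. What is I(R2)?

ΣG = 1/8.88 + 1/1.18 + 1/45.5 + 1/5.49 = 1.164.
R2 takes the fraction G_k/ΣG = 0.8475/1.164 = 0.7279, so I = 24.0 × 0.7279 = 17.47 mA.

I ≈ 17.5 mA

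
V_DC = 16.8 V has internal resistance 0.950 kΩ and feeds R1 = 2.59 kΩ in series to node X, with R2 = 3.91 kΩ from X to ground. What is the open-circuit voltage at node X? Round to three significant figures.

V_th ≈ 8.82 V

R1' = 0.950 + 2.59 = 3.540 kΩ (source resistance + R1).
With X open, the divider is unloaded: V_th = 16.8 × 3.91/7.450 = 8.817 V.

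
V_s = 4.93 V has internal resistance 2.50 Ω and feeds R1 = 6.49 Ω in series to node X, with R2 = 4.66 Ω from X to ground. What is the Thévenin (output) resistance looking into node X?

R_th ≈ 3.07 Ω

R1' = 2.50 + 6.49 = 8.990 Ω (source resistance + R1).
Zeroing V_s shorts the top of R1' to ground, so R_th = R1' ‖ R2 = 3.069 Ω.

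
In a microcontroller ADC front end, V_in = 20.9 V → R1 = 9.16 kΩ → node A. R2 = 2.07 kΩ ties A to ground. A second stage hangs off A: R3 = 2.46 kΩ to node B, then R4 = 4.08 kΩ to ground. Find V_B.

The second stage (R3 + R4 = 6.540 kΩ) loads node A in parallel with R2.
Effective lower resistance at A: R2 ‖ 6.540 = 1.572 kΩ.
V_A = 20.9 × 1.572/(9.16 + 1.572) = 3.062 V.
Stage 2 is unloaded, so V_B = V_A · R4/(R3+R4) = 3.062 × 4.08/6.540 = 1.910 V.

V_B ≈ 1.91 V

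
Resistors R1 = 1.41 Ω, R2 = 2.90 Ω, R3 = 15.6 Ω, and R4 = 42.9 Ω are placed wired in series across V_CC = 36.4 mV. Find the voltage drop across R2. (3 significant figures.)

V ≈ 1.68 mV

ΣR = 1.41 + 2.90 + 15.6 + 42.9 = 62.81 Ω.
Voltage divider: V = V_CC · (2.900 / 62.81) = 36.4 × 0.04617 = 1.681 mV.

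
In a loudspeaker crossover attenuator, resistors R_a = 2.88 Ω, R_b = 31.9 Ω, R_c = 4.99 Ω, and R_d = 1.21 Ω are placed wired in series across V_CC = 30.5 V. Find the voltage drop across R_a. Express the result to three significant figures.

V ≈ 2.14 V

Series total: ΣR = 2.88 + 31.9 + 4.99 + 1.21 = 40.98 Ω.
By the voltage-divider rule, V = 30.5 × 2.880/40.98 = 2.143 V.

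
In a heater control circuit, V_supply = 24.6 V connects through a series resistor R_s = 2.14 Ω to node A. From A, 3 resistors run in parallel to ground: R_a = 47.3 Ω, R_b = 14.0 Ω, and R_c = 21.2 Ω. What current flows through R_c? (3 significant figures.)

Parallel bank: R_p = 1/(1/47.3 + 1/14.0 + 1/21.2) = 7.156 Ω.
Node voltage V_A = V_supply · R_p/(R_s + R_p) = 24.6 × 0.7698 = 18.94 V.
I(R_c) = V_A / R_c = 18.94/21.2 = 0.8933 A.

I ≈ 0.893 A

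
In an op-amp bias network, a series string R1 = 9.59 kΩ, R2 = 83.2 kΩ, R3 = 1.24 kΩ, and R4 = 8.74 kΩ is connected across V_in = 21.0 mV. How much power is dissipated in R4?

P ≈ 0.365 nW

ΣR = 102.8 kΩ → I = 21.0/102.8 = 0.2043 µA.
P = I²R = 0.04175 × 8.74 = 0.3649 nW.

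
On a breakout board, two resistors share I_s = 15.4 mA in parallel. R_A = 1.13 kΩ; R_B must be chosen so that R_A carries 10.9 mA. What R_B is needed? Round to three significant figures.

R_B ≈ 2.74 kΩ

The fraction through R_A equals R_B/(R_A+R_B).
With f = 0.7078, R_B = R_A · f/(1−f) = 1.13 × 2.422 = 2.737 kΩ.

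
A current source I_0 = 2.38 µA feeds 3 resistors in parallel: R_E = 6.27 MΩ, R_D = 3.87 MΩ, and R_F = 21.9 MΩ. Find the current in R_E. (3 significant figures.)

ΣG = 1/6.27 + 1/3.87 + 1/21.9 = 0.4635.
By the current-divider rule, I = I_0 · G_k/ΣG = 2.38 × 0.3441 = 0.8189 µA.

I ≈ 0.819 µA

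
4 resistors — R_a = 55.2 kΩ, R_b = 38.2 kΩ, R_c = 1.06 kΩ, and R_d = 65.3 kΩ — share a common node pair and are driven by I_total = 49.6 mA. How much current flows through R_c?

I ≈ 46.7 mA

Total conductance ΣG = 1/55.2 + 1/38.2 + 1/1.06 + 1/65.3 = 1.003 (units of 1/kΩ).
By the current-divider rule, I = I_total · G_k/ΣG = 49.6 × 0.9406 = 46.65 mA.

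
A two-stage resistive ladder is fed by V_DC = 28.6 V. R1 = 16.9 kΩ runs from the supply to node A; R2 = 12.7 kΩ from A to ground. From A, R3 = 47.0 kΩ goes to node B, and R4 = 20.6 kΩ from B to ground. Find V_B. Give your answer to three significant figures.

Node A sees R2 in parallel with the series input of stage 2, R3 + R4 = 67.60 kΩ.
Effective lower resistance at A: R2 ‖ 67.60 = 10.69 kΩ.
V_A = 28.6 × 10.69/(16.9 + 10.69) = 11.08 V.
Stage 2 is unloaded, so V_B = V_A · R4/(R3+R4) = 11.08 × 20.6/67.60 = 3.377 V.

V_B ≈ 3.38 V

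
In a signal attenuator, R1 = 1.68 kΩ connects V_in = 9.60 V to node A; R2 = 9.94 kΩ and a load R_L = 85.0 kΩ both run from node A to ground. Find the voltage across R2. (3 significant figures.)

R2 ‖ R_L = (9.94 × 85.0)/(9.94 + 85.0) = 8.899 kΩ.
Now apply the divider: V_out = 9.60 × 0.8412 = 8.076 V.
(Unloaded it would be 8.21 V; the load pulls it down.)

V_out ≈ 8.08 V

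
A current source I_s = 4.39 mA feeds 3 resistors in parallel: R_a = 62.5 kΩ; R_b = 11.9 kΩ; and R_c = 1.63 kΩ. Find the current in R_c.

I ≈ 3.77 mA

ΣG = 1/62.5 + 1/11.9 + 1/1.63 = 0.7135.
By the current-divider rule, I = I_s · G_k/ΣG = 4.39 × 0.8598 = 3.775 mA.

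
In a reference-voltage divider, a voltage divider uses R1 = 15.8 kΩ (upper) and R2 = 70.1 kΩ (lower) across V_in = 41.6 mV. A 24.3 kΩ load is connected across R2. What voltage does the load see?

First combine the lower leg with the load: R2 ‖ R_L = 18.04 kΩ.
Voltage divider with the loaded lower leg: V_out = 41.6 × 18.04/(15.8 + 18.04) = 41.6 × 0.5332 = 22.18 mV.
(Unloaded it would be 33.9 mV; the load pulls it down.)

V_out ≈ 22.2 mV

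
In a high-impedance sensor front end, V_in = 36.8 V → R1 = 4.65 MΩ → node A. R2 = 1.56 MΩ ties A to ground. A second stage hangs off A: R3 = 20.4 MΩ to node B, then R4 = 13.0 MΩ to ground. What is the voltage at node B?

The second stage (R3 + R4 = 33.40 MΩ) loads node A in parallel with R2.
Effective lower resistance at A: R2 ‖ 33.40 = 1.490 MΩ.
So V_A = 36.8 × 0.2427 = 8.932 V.
V_B = V_A × 0.3892 = 3.477 V.

V_B ≈ 3.48 V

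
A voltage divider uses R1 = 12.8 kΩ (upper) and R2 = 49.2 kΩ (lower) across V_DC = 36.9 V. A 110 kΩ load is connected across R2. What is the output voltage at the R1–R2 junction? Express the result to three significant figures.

The load sits in parallel with R2, giving an effective lower resistance R2' = R2·R_L/(R2+R_L) = 33.99 kΩ.
Voltage divider with the loaded lower leg: V_out = 36.9 × 33.99/(12.8 + 33.99) = 36.9 × 0.7265 = 26.81 V.

V_out ≈ 26.8 V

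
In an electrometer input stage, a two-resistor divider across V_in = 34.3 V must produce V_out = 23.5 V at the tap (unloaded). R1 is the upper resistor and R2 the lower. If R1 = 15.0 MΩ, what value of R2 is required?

Required fraction k = V_out/V_in = 0.6851.
R2 = R1 · 0.6851/(1 − 0.6851) = 32.64 MΩ.

R2 ≈ 32.6 MΩ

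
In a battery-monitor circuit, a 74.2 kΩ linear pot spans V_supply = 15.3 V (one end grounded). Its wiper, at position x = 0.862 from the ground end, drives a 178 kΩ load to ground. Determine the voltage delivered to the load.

The pot divides into 10.24 kΩ above the wiper and 63.96 kΩ below.
(x·R_p) ‖ R_L = 47.05 kΩ.
Then V_out = V_supply · 47.05/(10.24 + 47.05) = 12.57 V.

V_out ≈ 12.6 V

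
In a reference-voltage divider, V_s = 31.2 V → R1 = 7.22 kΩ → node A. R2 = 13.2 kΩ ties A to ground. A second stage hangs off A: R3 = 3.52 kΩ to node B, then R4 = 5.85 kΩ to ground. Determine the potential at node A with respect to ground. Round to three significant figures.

The second stage (R3 + R4 = 9.370 kΩ) loads node A in parallel with R2.
R2 ‖ (R3+R4) = 5.480 kΩ.
So V_A = 31.2 × 0.4315 = 13.46 V.

V_A ≈ 13.5 V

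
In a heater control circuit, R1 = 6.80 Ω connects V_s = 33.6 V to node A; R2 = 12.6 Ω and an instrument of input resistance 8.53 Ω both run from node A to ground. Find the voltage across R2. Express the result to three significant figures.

V_out ≈ 14.4 V

R2 ‖ R_L = (12.6 × 8.53)/(12.6 + 8.53) = 5.087 Ω.
Now apply the divider: V_out = 33.6 × 0.4279 = 14.38 V.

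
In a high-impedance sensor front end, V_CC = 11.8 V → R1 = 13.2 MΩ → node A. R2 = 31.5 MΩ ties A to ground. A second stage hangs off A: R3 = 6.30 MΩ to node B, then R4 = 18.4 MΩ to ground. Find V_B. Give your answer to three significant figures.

V_B ≈ 4.50 V

Looking into the second stage from A: R3 + R4 = 24.70 MΩ appears in parallel with R2.
R2 ‖ (R3+R4) = 13.84 MΩ.
V_A = 11.8 × 13.84/(13.2 + 13.84) = 6.041 V.
V_B = V_A × 0.7449 = 4.500 V.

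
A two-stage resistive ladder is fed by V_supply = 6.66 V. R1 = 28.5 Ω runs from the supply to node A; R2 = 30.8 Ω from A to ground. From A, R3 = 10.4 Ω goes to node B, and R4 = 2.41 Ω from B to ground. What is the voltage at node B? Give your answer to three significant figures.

V_B ≈ 0.302 V

Looking into the second stage from A: R3 + R4 = 12.81 Ω appears in parallel with R2.
Effective lower resistance at A: R2 ‖ 12.81 = 9.047 Ω.
V_A = 6.66 × 9.047/(28.5 + 9.047) = 1.605 V.
Stage 2 is unloaded, so V_B = V_A · R4/(R3+R4) = 1.605 × 2.41/12.81 = 0.3019 V.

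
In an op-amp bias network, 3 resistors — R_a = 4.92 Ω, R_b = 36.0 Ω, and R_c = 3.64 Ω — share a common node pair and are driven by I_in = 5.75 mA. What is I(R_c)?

ΣG = 1/4.92 + 1/36.0 + 1/3.64 = 0.5058.
By the current-divider rule, I = I_in · G_k/ΣG = 5.75 × 0.5432 = 3.123 mA.

I ≈ 3.12 mA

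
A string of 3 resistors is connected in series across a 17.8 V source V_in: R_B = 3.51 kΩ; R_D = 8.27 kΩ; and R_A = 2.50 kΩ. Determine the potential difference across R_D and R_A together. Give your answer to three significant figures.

V ≈ 13.4 V

Total series resistance ΣR = 3.51 + 8.27 + 2.50 = 14.28 kΩ.
R_{R_D..R_A} = 8.27 + 2.50 = 10.77 kΩ.
Voltage divider: V = V_in · (10.77 / 14.28) = 17.8 × 0.7542 = 13.42 V.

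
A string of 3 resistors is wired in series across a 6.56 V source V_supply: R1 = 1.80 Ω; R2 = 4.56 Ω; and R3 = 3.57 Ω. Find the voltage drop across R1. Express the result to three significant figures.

ΣR = 1.80 + 4.56 + 3.57 = 9.930 Ω.
Voltage divider: V = V_supply · (1.800 / 9.930) = 6.56 × 0.1813 = 1.189 V.

V ≈ 1.19 V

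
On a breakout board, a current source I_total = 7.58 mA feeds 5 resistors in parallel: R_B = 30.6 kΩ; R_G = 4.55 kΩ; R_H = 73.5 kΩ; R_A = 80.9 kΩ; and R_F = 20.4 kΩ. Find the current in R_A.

Conductances: ΣG = 1/30.6 + 1/4.55 + 1/73.5 + 1/80.9 + 1/20.4 = 0.3274 (1/kΩ).
Current divider: I(R_A) = I_total · G_k/ΣG = 7.58 × (0.01236/0.3274) = 7.58 × 0.03775 = 0.2861 mA.

I ≈ 0.286 mA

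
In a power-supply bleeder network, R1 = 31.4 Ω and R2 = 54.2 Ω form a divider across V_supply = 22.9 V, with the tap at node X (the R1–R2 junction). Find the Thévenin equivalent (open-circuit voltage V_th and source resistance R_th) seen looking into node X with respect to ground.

V_th ≈ 14.5 V, R_th ≈ 19.9 Ω

Open-circuit (no load on X): V_th = V_supply · R2/(R1 + R2) = 22.9 × 54.2/(31.40 + 54.2) = 14.50 V.
Zeroing V_supply shorts the top of R1 to ground, so R_th = R1 ‖ R2 = 19.88 Ω.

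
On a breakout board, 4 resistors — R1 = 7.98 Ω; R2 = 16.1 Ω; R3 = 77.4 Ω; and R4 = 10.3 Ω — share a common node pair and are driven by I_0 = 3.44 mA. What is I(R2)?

Total conductance ΣG = 1/7.98 + 1/16.1 + 1/77.4 + 1/10.3 = 0.2974 (units of 1/Ω).
R2 takes the fraction G_k/ΣG = 0.06211/0.2974 = 0.2088, so I = 3.44 × 0.2088 = 0.7184 mA.

I ≈ 0.718 mA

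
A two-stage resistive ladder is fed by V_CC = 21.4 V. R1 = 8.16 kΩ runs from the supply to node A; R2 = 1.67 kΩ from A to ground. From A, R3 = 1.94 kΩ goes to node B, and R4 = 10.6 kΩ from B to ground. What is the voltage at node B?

The second stage (R3 + R4 = 12.54 kΩ) loads node A in parallel with R2.
R2 ‖ (R3+R4) = 1.474 kΩ.
V_A = 21.4 × 1.474/(8.16 + 1.474) = 3.274 V.
V_B = V_A × 0.8453 = 2.767 V.

V_B ≈ 2.77 V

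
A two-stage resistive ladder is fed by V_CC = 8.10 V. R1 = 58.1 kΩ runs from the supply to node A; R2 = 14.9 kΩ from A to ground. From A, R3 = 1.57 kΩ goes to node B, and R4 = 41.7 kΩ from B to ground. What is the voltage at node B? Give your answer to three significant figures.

V_B ≈ 1.25 V

The second stage (R3 + R4 = 43.27 kΩ) loads node A in parallel with R2.
R2 ‖ (R3+R4) = 11.08 kΩ.
First divider: V_A = V_CC · 11.08/(58.1 + 11.08) = 1.298 V.
Stage 2 is unloaded, so V_B = V_A · R4/(R3+R4) = 1.298 × 41.7/43.27 = 1.251 V.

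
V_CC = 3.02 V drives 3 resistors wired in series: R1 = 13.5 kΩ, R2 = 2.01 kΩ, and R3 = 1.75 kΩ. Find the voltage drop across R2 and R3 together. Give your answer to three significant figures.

Series total: ΣR = 13.5 + 2.01 + 1.75 = 17.26 kΩ.
R_{R2..R3} = 2.01 + 1.75 = 3.760 kΩ.
V = V_CC · R/ΣR = 3.02 × 0.2178 = 0.6579 V.

V ≈ 0.658 V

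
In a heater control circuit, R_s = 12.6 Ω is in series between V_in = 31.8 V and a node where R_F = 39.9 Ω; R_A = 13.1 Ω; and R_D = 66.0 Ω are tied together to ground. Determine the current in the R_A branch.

Equivalent of the parallel group: R_p = 8.580 Ω.
V_A = 31.8 × 8.580/21.18 = 12.88 V.
I(R_A) = V_A / R_A = 12.88/13.1 = 0.9834 A.
(Check via current divider: I_total = 1.501 A; share G_k/ΣG = 0.6550 → same result.)

I ≈ 0.983 A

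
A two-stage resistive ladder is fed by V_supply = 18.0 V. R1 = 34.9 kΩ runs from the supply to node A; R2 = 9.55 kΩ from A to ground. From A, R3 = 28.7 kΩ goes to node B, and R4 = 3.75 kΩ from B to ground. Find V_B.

V_B ≈ 0.363 V

Looking into the second stage from A: R3 + R4 = 32.45 kΩ appears in parallel with R2.
Effective lower resistance at A: R2 ‖ 32.45 = 7.379 kΩ.
First divider: V_A = V_supply · 7.379/(34.9 + 7.379) = 3.141 V.
V_B = V_A × 0.1156 = 0.3630 V.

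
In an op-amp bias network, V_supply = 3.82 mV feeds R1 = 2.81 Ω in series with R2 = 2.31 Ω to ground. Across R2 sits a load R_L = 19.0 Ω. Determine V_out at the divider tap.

V_out ≈ 1.62 mV

First combine the lower leg with the load: R2 ‖ R_L = 2.060 Ω.
Then V_out = V_supply · R2'/(R1 + R2') = 3.82 × 2.060/4.870 = 1.616 mV.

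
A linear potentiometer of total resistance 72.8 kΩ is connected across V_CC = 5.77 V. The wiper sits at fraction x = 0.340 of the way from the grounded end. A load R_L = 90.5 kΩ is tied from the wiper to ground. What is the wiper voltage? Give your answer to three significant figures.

Lower segment x·R_p = 24.75 kΩ; upper segment (1−x)·R_p = 48.05 kΩ.
Lower segment in parallel with the load: 24.75 ‖ 90.5 = 19.44 kΩ.
Then V_out = V_CC · 19.44/(48.05 + 19.44) = 1.662 V.

V_out ≈ 1.66 V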